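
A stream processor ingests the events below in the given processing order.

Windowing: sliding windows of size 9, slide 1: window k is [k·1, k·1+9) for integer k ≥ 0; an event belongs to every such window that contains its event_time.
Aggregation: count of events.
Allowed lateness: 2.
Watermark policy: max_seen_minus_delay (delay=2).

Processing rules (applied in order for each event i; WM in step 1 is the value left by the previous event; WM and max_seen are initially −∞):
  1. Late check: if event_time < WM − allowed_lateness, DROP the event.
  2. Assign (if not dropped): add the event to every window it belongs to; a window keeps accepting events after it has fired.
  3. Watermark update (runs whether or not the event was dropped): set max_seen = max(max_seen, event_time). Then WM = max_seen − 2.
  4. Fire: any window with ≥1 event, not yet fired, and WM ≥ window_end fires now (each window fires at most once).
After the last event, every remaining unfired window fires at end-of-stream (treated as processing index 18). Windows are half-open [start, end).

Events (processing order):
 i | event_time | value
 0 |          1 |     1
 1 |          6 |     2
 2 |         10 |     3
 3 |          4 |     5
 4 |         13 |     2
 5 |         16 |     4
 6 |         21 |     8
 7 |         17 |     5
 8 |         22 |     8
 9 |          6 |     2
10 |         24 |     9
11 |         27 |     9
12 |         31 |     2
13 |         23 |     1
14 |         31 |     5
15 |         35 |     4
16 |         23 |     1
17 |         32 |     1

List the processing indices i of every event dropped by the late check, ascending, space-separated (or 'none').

3 9 13 16

i=0 t=1 v=1: → [1,10),[0,9); WM=-1
i=1 t=6 v=2: → [6,15),[5,14),[4,13),[3,12),[2,11),[1,10),[0,9); WM=4
i=2 t=10 v=3: → [10,19),[9,18),[8,17),[7,16),[6,15),[5,14),[4,13),[3,12),[2,11); WM=8
i=3 t=4 v=5: DROP (t<8-2); WM=8
i=4 t=13 v=2: → [13,22),[12,21),[11,20),[10,19),[9,18),[8,17),[7,16),[6,15),[5,14); WM=11; [0,9) fires=2 [1,10) fires=2 [2,11) fires=2
i=5 t=16 v=4: → [16,25),[15,24),[14,23),[13,22),[12,21),[11,20),[10,19),[9,18),[8,17); WM=14; [3,12) fires=2 [4,13) fires=2 [5,14) fires=3
i=6 t=21 v=8: → [21,30),[20,29),[19,28),[18,27),[17,26),[16,25),[15,24),[14,23),[13,22); WM=19; [6,15) fires=3 [7,16) fires=2 [8,17) fires=3 [9,18) fires=3 [10,19) fires=3
i=7 t=17 v=5: → [17,26),[16,25),[15,24),[14,23),[13,22),[12,21),[11,20),[10,19),[9,18); WM=19
i=8 t=22 v=8: → [22,31),[21,30),[20,29),[19,28),[18,27),[17,26),[16,25),[15,24),[14,23); WM=20; [11,20) fires=3
i=9 t=6 v=2: DROP (t<20-2); WM=20
i=10 t=24 v=9: → [24,33),[23,32),[22,31),[21,30),[20,29),[19,28),[18,27),[17,26),[16,25); WM=22; [12,21) fires=3 [13,22) fires=4
i=11 t=27 v=9: → [27,36),[26,35),[25,34),[24,33),[23,32),[22,31),[21,30),[20,29),[19,28); WM=25; [14,23) fires=4 [15,24) fires=4 [16,25) fires=5
i=12 t=31 v=2: → [31,40),[30,39),[29,38),[28,37),[27,36),[26,35),[25,34),[24,33),[23,32); WM=29; [17,26) fires=4 [18,27) fires=3 [19,28) fires=4 [20,29) fires=4
i=13 t=23 v=1: DROP (t<29-2); WM=29
i=14 t=31 v=5: → [31,40),[30,39),[29,38),[28,37),[27,36),[26,35),[25,34),[24,33),[23,32); WM=29
i=15 t=35 v=4: → [35,44),[34,43),[33,42),[32,41),[31,40),[30,39),[29,38),[28,37),[27,36); WM=33; [21,30) fires=4 [22,31) fires=3 [23,32) fires=4 [24,33) fires=4
i=16 t=23 v=1: DROP (t<33-2); WM=33
i=17 t=32 v=1: → [32,41),[31,40),[30,39),[29,38),[28,37),[27,36),[26,35),[25,34),[24,33); WM=33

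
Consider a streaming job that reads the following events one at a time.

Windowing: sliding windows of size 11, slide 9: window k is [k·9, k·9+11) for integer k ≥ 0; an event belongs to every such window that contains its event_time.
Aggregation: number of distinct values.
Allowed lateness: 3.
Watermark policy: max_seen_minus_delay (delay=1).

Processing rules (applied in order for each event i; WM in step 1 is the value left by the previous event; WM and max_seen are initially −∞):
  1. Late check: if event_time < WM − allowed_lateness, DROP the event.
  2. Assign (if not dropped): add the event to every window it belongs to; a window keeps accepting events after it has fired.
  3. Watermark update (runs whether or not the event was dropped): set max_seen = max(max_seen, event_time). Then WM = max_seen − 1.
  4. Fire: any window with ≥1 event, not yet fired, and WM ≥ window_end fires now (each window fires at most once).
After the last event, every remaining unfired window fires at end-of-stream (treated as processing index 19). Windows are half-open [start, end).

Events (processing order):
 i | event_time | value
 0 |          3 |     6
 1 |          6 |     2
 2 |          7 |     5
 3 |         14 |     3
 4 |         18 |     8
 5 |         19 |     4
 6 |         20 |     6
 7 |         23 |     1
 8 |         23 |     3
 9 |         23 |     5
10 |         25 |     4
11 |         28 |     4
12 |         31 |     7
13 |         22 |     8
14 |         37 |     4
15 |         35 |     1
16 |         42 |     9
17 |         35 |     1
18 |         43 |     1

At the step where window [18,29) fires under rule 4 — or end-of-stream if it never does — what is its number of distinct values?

6

i=0 t=3 v=6: → [0,11); WM=2
i=1 t=6 v=2: → [0,11); WM=5
i=2 t=7 v=5: → [0,11); WM=6
i=3 t=14 v=3: → [9,20); WM=13; [0,11) fires=3
i=4 t=18 v=8: → [18,29),[9,20); WM=17
i=5 t=19 v=4: → [18,29),[9,20); WM=18
i=6 t=20 v=6: → [18,29); WM=19
i=7 t=23 v=1: → [18,29); WM=22; [9,20) fires=3
i=8 t=23 v=3: → [18,29); WM=22
i=9 t=23 v=5: → [18,29); WM=22
i=10 t=25 v=4: → [18,29); WM=24
i=11 t=28 v=4: → [27,38),[18,29); WM=27
i=12 t=31 v=7: → [27,38); WM=30; [18,29) fires=6
i=13 t=22 v=8: DROP (t<30-3); WM=30
i=14 t=37 v=4: → [36,47),[27,38); WM=36
i=15 t=35 v=1: → [27,38); WM=36
i=16 t=42 v=9: → [36,47); WM=41; [27,38) fires=3
i=17 t=35 v=1: DROP (t<41-3); WM=41
i=18 t=43 v=1: → [36,47); WM=42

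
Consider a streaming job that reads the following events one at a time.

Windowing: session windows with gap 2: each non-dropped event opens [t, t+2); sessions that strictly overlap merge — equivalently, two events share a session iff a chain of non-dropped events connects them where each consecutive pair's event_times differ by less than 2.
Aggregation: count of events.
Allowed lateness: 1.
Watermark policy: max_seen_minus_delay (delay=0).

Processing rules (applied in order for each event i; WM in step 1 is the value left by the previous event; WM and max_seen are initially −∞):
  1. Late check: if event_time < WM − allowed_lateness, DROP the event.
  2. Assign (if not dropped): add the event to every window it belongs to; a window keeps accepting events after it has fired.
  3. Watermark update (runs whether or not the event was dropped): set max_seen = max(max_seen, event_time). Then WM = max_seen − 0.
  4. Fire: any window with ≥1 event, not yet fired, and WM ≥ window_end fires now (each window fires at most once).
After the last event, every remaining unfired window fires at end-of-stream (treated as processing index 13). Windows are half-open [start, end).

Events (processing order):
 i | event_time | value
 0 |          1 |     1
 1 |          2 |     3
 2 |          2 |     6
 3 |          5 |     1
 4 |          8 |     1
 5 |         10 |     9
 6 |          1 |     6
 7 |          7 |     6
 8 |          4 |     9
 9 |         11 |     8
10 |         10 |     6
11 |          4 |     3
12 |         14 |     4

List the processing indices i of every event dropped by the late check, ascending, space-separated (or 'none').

i=0 t=1 v=1: → [1,3); WM=1
i=1 t=2 v=3: → [1,4); WM=2
i=2 t=2 v=6: → [1,4); WM=2
i=3 t=5 v=1: → [5,7); WM=5
i=4 t=8 v=1: → [8,10); WM=8
i=5 t=10 v=9: → [10,12); WM=10
i=6 t=1 v=6: DROP (t<10-1); WM=10
i=7 t=7 v=6: DROP (t<10-1); WM=10
i=8 t=4 v=9: DROP (t<10-1); WM=10
i=9 t=11 v=8: → [10,13); WM=11
i=10 t=10 v=6: → [10,13); WM=11
i=11 t=4 v=3: DROP (t<11-1); WM=11
i=12 t=14 v=4: → [14,16); WM=14

6 7 8 11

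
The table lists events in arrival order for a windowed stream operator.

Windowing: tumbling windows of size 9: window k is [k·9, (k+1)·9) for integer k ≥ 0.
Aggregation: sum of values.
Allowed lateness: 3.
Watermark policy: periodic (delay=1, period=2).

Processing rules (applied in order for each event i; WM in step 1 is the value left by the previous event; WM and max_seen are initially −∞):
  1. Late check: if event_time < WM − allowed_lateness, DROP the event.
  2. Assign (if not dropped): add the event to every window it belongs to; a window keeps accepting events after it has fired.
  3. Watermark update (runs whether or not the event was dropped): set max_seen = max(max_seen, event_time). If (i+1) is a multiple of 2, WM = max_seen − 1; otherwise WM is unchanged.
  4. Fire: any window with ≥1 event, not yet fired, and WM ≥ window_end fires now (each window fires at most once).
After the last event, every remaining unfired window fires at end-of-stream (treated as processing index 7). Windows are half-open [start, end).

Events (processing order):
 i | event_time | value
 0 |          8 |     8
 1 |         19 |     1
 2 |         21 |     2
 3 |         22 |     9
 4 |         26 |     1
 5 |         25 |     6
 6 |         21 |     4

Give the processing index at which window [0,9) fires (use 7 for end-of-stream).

i=0 t=8 v=8: → [0,9); WM=−∞
i=1 t=19 v=1: → [18,27); WM=18; [0,9) fires=8
i=2 t=21 v=2: → [18,27); WM=18
i=3 t=22 v=9: → [18,27); WM=21
i=4 t=26 v=1: → [18,27); WM=21
i=5 t=25 v=6: → [18,27); WM=25
i=6 t=21 v=4: DROP (t<25-3); WM=25

1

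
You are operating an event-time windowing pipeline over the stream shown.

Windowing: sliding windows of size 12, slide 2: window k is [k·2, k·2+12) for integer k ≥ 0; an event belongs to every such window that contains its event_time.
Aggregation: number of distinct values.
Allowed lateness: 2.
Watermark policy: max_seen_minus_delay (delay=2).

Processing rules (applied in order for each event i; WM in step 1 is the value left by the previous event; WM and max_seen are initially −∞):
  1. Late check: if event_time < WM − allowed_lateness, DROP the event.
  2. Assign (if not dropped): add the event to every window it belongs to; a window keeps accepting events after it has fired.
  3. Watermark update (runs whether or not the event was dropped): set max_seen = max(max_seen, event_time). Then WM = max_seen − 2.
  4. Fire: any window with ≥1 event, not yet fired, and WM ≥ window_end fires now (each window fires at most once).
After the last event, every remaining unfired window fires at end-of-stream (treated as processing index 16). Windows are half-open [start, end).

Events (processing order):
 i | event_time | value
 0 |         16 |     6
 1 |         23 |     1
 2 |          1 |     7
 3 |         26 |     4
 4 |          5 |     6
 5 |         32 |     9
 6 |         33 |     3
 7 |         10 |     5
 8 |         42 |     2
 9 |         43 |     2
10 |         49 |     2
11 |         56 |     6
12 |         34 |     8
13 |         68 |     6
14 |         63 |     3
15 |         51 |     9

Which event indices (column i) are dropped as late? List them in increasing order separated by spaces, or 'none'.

2 4 7 12 14 15

i=0 t=16 v=6: → [16,28),[14,26),[12,24),[10,22),[8,20),[6,18); WM=14
i=1 t=23 v=1: → [22,34),[20,32),[18,30),[16,28),[14,26),[12,24); WM=21; [6,18) fires=1 [8,20) fires=1
i=2 t=1 v=7: DROP (t<21-2); WM=21
i=3 t=26 v=4: → [26,38),[24,36),[22,34),[20,32),[18,30),[16,28); WM=24; [10,22) fires=1 [12,24) fires=2
i=4 t=5 v=6: DROP (t<24-2); WM=24
i=5 t=32 v=9: → [32,44),[30,42),[28,40),[26,38),[24,36),[22,34); WM=30; [14,26) fires=2 [16,28) fires=3 [18,30) fires=2
i=6 t=33 v=3: → [32,44),[30,42),[28,40),[26,38),[24,36),[22,34); WM=31
i=7 t=10 v=5: DROP (t<31-2); WM=31
i=8 t=42 v=2: → [42,54),[40,52),[38,50),[36,48),[34,46),[32,44); WM=40; [20,32) fires=2 [22,34) fires=4 [24,36) fires=3 [26,38) fires=3 [28,40) fires=2
i=9 t=43 v=2: → [42,54),[40,52),[38,50),[36,48),[34,46),[32,44); WM=41
i=10 t=49 v=2: → [48,60),[46,58),[44,56),[42,54),[40,52),[38,50); WM=47; [30,42) fires=2 [32,44) fires=3 [34,46) fires=1
i=11 t=56 v=6: → [56,68),[54,66),[52,64),[50,62),[48,60),[46,58); WM=54; [36,48) fires=1 [38,50) fires=1 [40,52) fires=1 [42,54) fires=1
i=12 t=34 v=8: DROP (t<54-2); WM=54
i=13 t=68 v=6: → [68,80),[66,78),[64,76),[62,74),[60,72),[58,70); WM=66; [44,56) fires=1 [46,58) fires=2 [48,60) fires=2 [50,62) fires=1 [52,64) fires=1 [54,66) fires=1
i=14 t=63 v=3: DROP (t<66-2); WM=66
i=15 t=51 v=9: DROP (t<66-2); WM=66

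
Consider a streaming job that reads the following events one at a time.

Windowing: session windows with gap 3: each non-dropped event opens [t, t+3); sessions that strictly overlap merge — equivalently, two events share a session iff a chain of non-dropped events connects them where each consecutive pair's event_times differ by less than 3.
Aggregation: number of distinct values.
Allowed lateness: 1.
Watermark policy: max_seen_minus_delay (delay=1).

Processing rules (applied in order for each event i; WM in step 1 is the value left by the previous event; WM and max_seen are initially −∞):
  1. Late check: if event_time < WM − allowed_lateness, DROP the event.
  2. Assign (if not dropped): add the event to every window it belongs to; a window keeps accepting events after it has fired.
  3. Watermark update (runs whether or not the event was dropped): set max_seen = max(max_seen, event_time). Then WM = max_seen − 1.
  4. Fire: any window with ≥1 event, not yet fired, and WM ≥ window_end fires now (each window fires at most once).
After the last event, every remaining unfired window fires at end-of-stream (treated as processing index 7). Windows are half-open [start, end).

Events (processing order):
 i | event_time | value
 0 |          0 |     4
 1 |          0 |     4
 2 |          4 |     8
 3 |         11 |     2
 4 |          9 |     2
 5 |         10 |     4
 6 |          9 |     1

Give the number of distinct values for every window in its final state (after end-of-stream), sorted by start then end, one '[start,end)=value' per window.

i=0 t=0 v=4: → [0,3); WM=-1
i=1 t=0 v=4: → [0,3); WM=-1
i=2 t=4 v=8: → [4,7); WM=3
i=3 t=11 v=2: → [11,14); WM=10
i=4 t=9 v=2: → [9,14); WM=10
i=5 t=10 v=4: → [9,14); WM=10
i=6 t=9 v=1: → [9,14); WM=10

[0,3)=1 [4,7)=1 [9,14)=3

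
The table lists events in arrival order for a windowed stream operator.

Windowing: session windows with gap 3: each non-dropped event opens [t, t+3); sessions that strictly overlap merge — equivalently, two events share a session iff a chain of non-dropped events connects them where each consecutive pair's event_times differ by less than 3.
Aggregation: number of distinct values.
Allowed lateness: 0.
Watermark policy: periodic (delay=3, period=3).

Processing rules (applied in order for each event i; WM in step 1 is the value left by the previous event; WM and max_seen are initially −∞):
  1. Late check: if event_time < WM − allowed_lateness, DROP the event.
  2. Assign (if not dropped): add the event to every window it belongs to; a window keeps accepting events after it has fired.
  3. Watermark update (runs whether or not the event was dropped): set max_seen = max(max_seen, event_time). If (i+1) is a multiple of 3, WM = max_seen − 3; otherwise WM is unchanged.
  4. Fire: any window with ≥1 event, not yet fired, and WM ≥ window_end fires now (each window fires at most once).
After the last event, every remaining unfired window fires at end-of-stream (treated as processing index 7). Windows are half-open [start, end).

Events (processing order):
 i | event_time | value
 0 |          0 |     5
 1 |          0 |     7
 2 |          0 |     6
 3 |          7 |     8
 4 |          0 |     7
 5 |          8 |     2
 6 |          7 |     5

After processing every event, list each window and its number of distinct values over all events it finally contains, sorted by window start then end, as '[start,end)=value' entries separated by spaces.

[0,3)=3 [7,11)=3

i=0 t=0 v=5: → [0,3); WM=−∞
i=1 t=0 v=7: → [0,3); WM=−∞
i=2 t=0 v=6: → [0,3); WM=-3
i=3 t=7 v=8: → [7,10); WM=-3
i=4 t=0 v=7: → [0,3); WM=-3
i=5 t=8 v=2: → [7,11); WM=5
i=6 t=7 v=5: → [7,11); WM=5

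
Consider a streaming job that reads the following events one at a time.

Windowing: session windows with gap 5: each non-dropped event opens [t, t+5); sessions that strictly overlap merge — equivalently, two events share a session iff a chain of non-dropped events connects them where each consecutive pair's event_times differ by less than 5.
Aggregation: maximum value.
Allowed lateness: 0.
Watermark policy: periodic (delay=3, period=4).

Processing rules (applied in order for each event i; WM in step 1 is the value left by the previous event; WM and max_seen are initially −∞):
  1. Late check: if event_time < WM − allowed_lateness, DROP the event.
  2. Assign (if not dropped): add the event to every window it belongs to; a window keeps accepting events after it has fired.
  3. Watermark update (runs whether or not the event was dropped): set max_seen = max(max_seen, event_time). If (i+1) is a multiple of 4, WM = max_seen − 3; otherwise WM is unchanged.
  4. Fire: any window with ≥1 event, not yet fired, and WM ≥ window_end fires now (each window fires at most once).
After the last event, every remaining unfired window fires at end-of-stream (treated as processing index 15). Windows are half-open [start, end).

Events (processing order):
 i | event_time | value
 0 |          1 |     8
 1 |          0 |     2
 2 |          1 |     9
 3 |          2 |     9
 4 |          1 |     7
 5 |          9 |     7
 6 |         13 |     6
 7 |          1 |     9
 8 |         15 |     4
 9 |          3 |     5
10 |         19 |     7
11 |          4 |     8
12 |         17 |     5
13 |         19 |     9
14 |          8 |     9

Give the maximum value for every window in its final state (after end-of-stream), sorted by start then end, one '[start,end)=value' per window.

i=0 t=1 v=8: → [1,6); WM=−∞
i=1 t=0 v=2: → [0,6); WM=−∞
i=2 t=1 v=9: → [0,6); WM=−∞
i=3 t=2 v=9: → [0,7); WM=-1
i=4 t=1 v=7: → [0,7); WM=-1
i=5 t=9 v=7: → [9,14); WM=-1
i=6 t=13 v=6: → [9,18); WM=-1
i=7 t=1 v=9: → [0,7); WM=10
i=8 t=15 v=4: → [9,20); WM=10
i=9 t=3 v=5: DROP (t<10-0); WM=10
i=10 t=19 v=7: → [9,24); WM=10
i=11 t=4 v=8: DROP (t<10-0); WM=16
i=12 t=17 v=5: → [9,24); WM=16
i=13 t=19 v=9: → [9,24); WM=16
i=14 t=8 v=9: DROP (t<16-0); WM=16

[0,7)=9 [9,24)=9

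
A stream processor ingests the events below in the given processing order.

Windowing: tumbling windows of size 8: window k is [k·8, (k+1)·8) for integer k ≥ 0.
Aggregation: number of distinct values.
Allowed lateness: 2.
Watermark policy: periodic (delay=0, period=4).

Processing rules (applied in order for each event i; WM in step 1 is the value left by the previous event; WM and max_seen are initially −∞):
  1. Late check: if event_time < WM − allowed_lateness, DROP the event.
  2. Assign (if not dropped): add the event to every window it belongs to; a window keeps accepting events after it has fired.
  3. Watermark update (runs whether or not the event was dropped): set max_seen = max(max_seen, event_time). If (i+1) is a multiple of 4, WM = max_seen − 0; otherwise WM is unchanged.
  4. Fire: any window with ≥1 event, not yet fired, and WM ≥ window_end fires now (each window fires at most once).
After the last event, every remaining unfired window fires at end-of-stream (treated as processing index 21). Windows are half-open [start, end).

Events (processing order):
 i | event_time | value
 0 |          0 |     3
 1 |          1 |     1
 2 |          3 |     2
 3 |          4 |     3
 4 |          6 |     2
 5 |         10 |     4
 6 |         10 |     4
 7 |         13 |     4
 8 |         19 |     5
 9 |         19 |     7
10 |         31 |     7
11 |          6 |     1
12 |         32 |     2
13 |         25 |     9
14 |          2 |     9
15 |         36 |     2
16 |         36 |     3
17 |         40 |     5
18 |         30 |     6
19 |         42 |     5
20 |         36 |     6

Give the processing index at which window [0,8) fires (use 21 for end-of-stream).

7

i=0 t=0 v=3: → [0,8); WM=−∞
i=1 t=1 v=1: → [0,8); WM=−∞
i=2 t=3 v=2: → [0,8); WM=−∞
i=3 t=4 v=3: → [0,8); WM=4
i=4 t=6 v=2: → [0,8); WM=4
i=5 t=10 v=4: → [8,16); WM=4
i=6 t=10 v=4: → [8,16); WM=4
i=7 t=13 v=4: → [8,16); WM=13; [0,8) fires=3
i=8 t=19 v=5: → [16,24); WM=13
i=9 t=19 v=7: → [16,24); WM=13
i=10 t=31 v=7: → [24,32); WM=13
i=11 t=6 v=1: DROP (t<13-2); WM=31; [8,16) fires=1 [16,24) fires=2
i=12 t=32 v=2: → [32,40); WM=31
i=13 t=25 v=9: DROP (t<31-2); WM=31
i=14 t=2 v=9: DROP (t<31-2); WM=31
i=15 t=36 v=2: → [32,40); WM=36; [24,32) fires=1
i=16 t=36 v=3: → [32,40); WM=36
i=17 t=40 v=5: → [40,48); WM=36
i=18 t=30 v=6: DROP (t<36-2); WM=36
i=19 t=42 v=5: → [40,48); WM=42; [32,40) fires=2
i=20 t=36 v=6: DROP (t<42-2); WM=42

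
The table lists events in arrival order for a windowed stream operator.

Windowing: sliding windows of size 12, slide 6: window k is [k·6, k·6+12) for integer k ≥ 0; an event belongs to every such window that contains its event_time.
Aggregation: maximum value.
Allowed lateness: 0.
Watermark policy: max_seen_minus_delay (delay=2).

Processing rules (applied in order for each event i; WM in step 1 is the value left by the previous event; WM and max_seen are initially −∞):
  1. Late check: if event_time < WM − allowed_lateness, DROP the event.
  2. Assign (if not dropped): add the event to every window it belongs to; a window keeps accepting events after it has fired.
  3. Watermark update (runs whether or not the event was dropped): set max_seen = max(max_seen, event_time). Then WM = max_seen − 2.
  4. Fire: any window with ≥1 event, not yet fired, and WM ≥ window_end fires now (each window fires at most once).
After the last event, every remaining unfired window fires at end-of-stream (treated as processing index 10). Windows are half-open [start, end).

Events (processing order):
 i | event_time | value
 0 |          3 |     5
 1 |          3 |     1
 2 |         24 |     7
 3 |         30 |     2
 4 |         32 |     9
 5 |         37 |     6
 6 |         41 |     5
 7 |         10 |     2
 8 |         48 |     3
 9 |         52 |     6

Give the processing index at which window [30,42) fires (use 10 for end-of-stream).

8

i=0 t=3 v=5: → [0,12); WM=1
i=1 t=3 v=1: → [0,12); WM=1
i=2 t=24 v=7: → [24,36),[18,30); WM=22; [0,12) fires=5
i=3 t=30 v=2: → [30,42),[24,36); WM=28
i=4 t=32 v=9: → [30,42),[24,36); WM=30; [18,30) fires=7
i=5 t=37 v=6: → [36,48),[30,42); WM=35
i=6 t=41 v=5: → [36,48),[30,42); WM=39; [24,36) fires=9
i=7 t=10 v=2: DROP (t<39-0); WM=39
i=8 t=48 v=3: → [48,60),[42,54); WM=46; [30,42) fires=9
i=9 t=52 v=6: → [48,60),[42,54); WM=50; [36,48) fires=6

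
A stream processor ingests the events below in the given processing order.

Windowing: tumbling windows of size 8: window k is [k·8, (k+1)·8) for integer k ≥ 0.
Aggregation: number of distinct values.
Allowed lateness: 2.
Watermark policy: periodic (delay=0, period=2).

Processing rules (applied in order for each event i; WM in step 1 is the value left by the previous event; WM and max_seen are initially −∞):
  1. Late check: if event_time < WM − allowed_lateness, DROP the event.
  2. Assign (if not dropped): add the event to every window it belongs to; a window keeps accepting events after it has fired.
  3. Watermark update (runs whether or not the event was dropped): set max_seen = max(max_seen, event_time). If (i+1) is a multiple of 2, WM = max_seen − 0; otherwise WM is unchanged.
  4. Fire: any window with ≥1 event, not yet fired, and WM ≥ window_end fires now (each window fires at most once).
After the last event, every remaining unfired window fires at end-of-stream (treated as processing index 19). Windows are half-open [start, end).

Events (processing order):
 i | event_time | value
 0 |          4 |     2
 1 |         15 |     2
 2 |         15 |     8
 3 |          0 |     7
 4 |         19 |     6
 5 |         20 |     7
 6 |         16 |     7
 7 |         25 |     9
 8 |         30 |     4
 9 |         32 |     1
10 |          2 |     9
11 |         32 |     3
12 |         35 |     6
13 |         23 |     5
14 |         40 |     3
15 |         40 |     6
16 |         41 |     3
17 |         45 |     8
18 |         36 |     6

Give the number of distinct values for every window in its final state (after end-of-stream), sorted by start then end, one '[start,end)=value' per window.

i=0 t=4 v=2: → [0,8); WM=−∞
i=1 t=15 v=2: → [8,16); WM=15; [0,8) fires=1
i=2 t=15 v=8: → [8,16); WM=15
i=3 t=0 v=7: DROP (t<15-2); WM=15
i=4 t=19 v=6: → [16,24); WM=15
i=5 t=20 v=7: → [16,24); WM=20; [8,16) fires=2
i=6 t=16 v=7: DROP (t<20-2); WM=20
i=7 t=25 v=9: → [24,32); WM=25; [16,24) fires=2
i=8 t=30 v=4: → [24,32); WM=25
i=9 t=32 v=1: → [32,40); WM=32; [24,32) fires=2
i=10 t=2 v=9: DROP (t<32-2); WM=32
i=11 t=32 v=3: → [32,40); WM=32
i=12 t=35 v=6: → [32,40); WM=32
i=13 t=23 v=5: DROP (t<32-2); WM=35
i=14 t=40 v=3: → [40,48); WM=35
i=15 t=40 v=6: → [40,48); WM=40; [32,40) fires=3
i=16 t=41 v=3: → [40,48); WM=40
i=17 t=45 v=8: → [40,48); WM=45
i=18 t=36 v=6: DROP (t<45-2); WM=45

[0,8)=1 [8,16)=2 [16,24)=2 [24,32)=2 [32,40)=3 [40,48)=3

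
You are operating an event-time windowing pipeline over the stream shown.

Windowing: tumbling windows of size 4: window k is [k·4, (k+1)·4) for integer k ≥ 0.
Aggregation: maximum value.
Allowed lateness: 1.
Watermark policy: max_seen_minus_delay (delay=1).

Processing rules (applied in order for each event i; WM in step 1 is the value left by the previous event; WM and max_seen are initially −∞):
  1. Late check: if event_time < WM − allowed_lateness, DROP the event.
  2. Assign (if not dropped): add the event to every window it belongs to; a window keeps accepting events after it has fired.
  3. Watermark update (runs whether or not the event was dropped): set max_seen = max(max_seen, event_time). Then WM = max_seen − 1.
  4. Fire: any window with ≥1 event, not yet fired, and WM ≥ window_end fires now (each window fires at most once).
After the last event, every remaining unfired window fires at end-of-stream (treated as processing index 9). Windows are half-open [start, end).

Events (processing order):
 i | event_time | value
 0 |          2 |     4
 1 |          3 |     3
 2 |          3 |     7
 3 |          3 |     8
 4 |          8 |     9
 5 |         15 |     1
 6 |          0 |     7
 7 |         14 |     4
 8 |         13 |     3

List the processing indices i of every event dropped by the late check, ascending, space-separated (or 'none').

i=0 t=2 v=4: → [0,4); WM=1
i=1 t=3 v=3: → [0,4); WM=2
i=2 t=3 v=7: → [0,4); WM=2
i=3 t=3 v=8: → [0,4); WM=2
i=4 t=8 v=9: → [8,12); WM=7; [0,4) fires=8
i=5 t=15 v=1: → [12,16); WM=14; [8,12) fires=9
i=6 t=0 v=7: DROP (t<14-1); WM=14
i=7 t=14 v=4: → [12,16); WM=14
i=8 t=13 v=3: → [12,16); WM=14

6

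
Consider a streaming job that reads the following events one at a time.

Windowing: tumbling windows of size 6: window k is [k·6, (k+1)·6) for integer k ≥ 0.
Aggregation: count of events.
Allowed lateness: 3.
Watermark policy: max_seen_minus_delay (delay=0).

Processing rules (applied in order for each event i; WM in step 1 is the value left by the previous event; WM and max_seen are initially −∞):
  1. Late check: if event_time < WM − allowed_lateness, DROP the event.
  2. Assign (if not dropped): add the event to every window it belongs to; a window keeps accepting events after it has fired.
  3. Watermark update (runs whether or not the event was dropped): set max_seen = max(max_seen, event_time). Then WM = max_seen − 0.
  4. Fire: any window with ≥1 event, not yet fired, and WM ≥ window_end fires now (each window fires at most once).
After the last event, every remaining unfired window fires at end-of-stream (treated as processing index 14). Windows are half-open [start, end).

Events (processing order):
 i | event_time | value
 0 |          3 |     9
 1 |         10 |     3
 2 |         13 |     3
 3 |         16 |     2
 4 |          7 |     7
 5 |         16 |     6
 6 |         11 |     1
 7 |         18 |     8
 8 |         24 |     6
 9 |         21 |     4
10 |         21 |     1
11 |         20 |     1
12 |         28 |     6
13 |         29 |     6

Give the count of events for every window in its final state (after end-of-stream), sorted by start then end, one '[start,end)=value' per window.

[0,6)=1 [6,12)=1 [12,18)=3 [18,24)=3 [24,30)=3

i=0 t=3 v=9: → [0,6); WM=3
i=1 t=10 v=3: → [6,12); WM=10; [0,6) fires=1
i=2 t=13 v=3: → [12,18); WM=13; [6,12) fires=1
i=3 t=16 v=2: → [12,18); WM=16
i=4 t=7 v=7: DROP (t<16-3); WM=16
i=5 t=16 v=6: → [12,18); WM=16
i=6 t=11 v=1: DROP (t<16-3); WM=16
i=7 t=18 v=8: → [18,24); WM=18; [12,18) fires=3
i=8 t=24 v=6: → [24,30); WM=24; [18,24) fires=1
i=9 t=21 v=4: → [18,24); WM=24
i=10 t=21 v=1: → [18,24); WM=24
i=11 t=20 v=1: DROP (t<24-3); WM=24
i=12 t=28 v=6: → [24,30); WM=28
i=13 t=29 v=6: → [24,30); WM=29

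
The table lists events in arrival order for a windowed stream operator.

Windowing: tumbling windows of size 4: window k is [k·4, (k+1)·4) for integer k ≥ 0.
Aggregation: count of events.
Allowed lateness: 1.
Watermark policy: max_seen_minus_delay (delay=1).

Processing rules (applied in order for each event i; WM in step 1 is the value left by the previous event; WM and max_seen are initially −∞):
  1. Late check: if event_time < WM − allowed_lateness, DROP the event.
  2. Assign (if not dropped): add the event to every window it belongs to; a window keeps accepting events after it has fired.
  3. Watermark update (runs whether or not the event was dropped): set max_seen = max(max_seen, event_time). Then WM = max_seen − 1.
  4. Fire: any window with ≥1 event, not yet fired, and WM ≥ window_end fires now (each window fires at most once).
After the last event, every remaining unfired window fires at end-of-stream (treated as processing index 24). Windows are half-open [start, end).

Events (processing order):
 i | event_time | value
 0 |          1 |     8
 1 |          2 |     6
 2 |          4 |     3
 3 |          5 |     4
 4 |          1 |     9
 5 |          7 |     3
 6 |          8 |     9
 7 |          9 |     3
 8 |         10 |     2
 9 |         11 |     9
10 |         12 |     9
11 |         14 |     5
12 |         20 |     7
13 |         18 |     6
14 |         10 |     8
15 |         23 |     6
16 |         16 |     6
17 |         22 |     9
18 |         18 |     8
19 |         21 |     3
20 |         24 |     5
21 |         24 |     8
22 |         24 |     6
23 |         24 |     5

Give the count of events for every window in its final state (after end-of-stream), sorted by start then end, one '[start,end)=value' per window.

[0,4)=2 [4,8)=3 [8,12)=4 [12,16)=2 [16,20)=1 [20,24)=4 [24,28)=4

i=0 t=1 v=8: → [0,4); WM=0
i=1 t=2 v=6: → [0,4); WM=1
i=2 t=4 v=3: → [4,8); WM=3
i=3 t=5 v=4: → [4,8); WM=4; [0,4) fires=2
i=4 t=1 v=9: DROP (t<4-1); WM=4
i=5 t=7 v=3: → [4,8); WM=6
i=6 t=8 v=9: → [8,12); WM=7
i=7 t=9 v=3: → [8,12); WM=8; [4,8) fires=3
i=8 t=10 v=2: → [8,12); WM=9
i=9 t=11 v=9: → [8,12); WM=10
i=10 t=12 v=9: → [12,16); WM=11
i=11 t=14 v=5: → [12,16); WM=13; [8,12) fires=4
i=12 t=20 v=7: → [20,24); WM=19; [12,16) fires=2
i=13 t=18 v=6: → [16,20); WM=19
i=14 t=10 v=8: DROP (t<19-1); WM=19
i=15 t=23 v=6: → [20,24); WM=22; [16,20) fires=1
i=16 t=16 v=6: DROP (t<22-1); WM=22
i=17 t=22 v=9: → [20,24); WM=22
i=18 t=18 v=8: DROP (t<22-1); WM=22
i=19 t=21 v=3: → [20,24); WM=22
i=20 t=24 v=5: → [24,28); WM=23
i=21 t=24 v=8: → [24,28); WM=23
i=22 t=24 v=6: → [24,28); WM=23
i=23 t=24 v=5: → [24,28); WM=23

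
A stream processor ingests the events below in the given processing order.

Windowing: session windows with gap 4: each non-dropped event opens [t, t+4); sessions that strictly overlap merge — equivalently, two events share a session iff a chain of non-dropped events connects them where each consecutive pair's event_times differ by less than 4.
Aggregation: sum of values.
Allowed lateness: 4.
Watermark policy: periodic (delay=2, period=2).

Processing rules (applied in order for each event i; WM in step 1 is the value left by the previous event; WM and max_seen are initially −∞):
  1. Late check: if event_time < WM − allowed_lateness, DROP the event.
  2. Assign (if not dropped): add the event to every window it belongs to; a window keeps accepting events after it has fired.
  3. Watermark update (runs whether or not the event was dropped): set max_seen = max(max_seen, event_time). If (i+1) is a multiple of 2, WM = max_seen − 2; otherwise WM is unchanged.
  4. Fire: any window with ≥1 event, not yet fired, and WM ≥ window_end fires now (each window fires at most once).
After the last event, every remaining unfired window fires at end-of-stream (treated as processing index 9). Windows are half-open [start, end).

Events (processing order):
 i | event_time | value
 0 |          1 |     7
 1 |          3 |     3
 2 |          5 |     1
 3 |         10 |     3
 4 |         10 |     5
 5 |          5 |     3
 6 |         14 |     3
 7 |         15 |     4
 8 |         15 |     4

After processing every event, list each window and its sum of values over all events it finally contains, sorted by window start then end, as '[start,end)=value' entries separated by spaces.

[1,9)=14 [10,14)=8 [14,19)=11

i=0 t=1 v=7: → [1,5); WM=−∞
i=1 t=3 v=3: → [1,7); WM=1
i=2 t=5 v=1: → [1,9); WM=1
i=3 t=10 v=3: → [10,14); WM=8
i=4 t=10 v=5: → [10,14); WM=8
i=5 t=5 v=3: → [1,9); WM=8
i=6 t=14 v=3: → [14,18); WM=8
i=7 t=15 v=4: → [14,19); WM=13
i=8 t=15 v=4: → [14,19); WM=13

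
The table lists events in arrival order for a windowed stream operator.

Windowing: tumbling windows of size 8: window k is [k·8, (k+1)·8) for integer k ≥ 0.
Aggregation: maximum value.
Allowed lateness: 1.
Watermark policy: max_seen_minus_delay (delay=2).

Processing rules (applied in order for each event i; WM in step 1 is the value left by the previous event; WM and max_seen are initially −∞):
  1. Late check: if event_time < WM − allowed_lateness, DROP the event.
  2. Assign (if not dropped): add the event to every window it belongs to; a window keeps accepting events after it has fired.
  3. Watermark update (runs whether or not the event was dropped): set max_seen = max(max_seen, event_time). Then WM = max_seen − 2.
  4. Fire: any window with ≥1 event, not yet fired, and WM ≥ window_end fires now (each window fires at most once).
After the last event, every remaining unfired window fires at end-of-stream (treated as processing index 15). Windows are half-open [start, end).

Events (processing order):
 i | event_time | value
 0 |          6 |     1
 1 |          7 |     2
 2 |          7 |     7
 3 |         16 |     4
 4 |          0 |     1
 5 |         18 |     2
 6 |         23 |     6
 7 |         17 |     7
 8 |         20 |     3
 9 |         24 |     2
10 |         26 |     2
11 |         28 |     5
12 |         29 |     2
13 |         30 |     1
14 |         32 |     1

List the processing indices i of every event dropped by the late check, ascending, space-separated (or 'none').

i=0 t=6 v=1: → [0,8); WM=4
i=1 t=7 v=2: → [0,8); WM=5
i=2 t=7 v=7: → [0,8); WM=5
i=3 t=16 v=4: → [16,24); WM=14; [0,8) fires=7
i=4 t=0 v=1: DROP (t<14-1); WM=14
i=5 t=18 v=2: → [16,24); WM=16
i=6 t=23 v=6: → [16,24); WM=21
i=7 t=17 v=7: DROP (t<21-1); WM=21
i=8 t=20 v=3: → [16,24); WM=21
i=9 t=24 v=2: → [24,32); WM=22
i=10 t=26 v=2: → [24,32); WM=24; [16,24) fires=6
i=11 t=28 v=5: → [24,32); WM=26
i=12 t=29 v=2: → [24,32); WM=27
i=13 t=30 v=1: → [24,32); WM=28
i=14 t=32 v=1: → [32,40); WM=30

4 7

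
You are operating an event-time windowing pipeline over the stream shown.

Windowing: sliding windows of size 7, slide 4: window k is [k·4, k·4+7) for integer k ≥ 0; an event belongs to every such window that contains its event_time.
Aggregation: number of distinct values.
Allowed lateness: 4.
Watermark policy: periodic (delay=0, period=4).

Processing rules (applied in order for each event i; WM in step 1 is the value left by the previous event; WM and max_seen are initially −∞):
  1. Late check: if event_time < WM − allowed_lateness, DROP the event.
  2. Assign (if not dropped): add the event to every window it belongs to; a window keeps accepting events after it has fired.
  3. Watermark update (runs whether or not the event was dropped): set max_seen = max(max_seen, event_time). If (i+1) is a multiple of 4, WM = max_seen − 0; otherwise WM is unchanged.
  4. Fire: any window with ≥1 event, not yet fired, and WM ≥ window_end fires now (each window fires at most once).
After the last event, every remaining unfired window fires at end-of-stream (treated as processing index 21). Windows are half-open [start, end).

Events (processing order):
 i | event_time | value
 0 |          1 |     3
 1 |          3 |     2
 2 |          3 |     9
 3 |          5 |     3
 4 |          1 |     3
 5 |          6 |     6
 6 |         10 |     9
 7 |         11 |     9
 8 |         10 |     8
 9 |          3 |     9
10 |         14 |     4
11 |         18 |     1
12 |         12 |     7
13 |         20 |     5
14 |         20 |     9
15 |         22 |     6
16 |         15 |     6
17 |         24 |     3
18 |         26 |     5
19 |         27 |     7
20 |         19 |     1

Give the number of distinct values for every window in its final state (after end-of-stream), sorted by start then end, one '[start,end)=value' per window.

i=0 t=1 v=3: → [0,7); WM=−∞
i=1 t=3 v=2: → [0,7); WM=−∞
i=2 t=3 v=9: → [0,7); WM=−∞
i=3 t=5 v=3: → [4,11),[0,7); WM=5
i=4 t=1 v=3: → [0,7); WM=5
i=5 t=6 v=6: → [4,11),[0,7); WM=5
i=6 t=10 v=9: → [8,15),[4,11); WM=5
i=7 t=11 v=9: → [8,15); WM=11; [0,7) fires=4 [4,11) fires=3
i=8 t=10 v=8: → [8,15),[4,11); WM=11
i=9 t=3 v=9: DROP (t<11-4); WM=11
i=10 t=14 v=4: → [12,19),[8,15); WM=11
i=11 t=18 v=1: → [16,23),[12,19); WM=18; [8,15) fires=3
i=12 t=12 v=7: DROP (t<18-4); WM=18
i=13 t=20 v=5: → [20,27),[16,23); WM=18
i=14 t=20 v=9: → [20,27),[16,23); WM=18
i=15 t=22 v=6: → [20,27),[16,23); WM=22; [12,19) fires=2
i=16 t=15 v=6: DROP (t<22-4); WM=22
i=17 t=24 v=3: → [24,31),[20,27); WM=22
i=18 t=26 v=5: → [24,31),[20,27); WM=22
i=19 t=27 v=7: → [24,31); WM=27; [16,23) fires=4 [20,27) fires=4
i=20 t=19 v=1: DROP (t<27-4); WM=27

[0,7)=4 [4,11)=4 [8,15)=3 [12,19)=2 [16,23)=4 [20,27)=4 [24,31)=3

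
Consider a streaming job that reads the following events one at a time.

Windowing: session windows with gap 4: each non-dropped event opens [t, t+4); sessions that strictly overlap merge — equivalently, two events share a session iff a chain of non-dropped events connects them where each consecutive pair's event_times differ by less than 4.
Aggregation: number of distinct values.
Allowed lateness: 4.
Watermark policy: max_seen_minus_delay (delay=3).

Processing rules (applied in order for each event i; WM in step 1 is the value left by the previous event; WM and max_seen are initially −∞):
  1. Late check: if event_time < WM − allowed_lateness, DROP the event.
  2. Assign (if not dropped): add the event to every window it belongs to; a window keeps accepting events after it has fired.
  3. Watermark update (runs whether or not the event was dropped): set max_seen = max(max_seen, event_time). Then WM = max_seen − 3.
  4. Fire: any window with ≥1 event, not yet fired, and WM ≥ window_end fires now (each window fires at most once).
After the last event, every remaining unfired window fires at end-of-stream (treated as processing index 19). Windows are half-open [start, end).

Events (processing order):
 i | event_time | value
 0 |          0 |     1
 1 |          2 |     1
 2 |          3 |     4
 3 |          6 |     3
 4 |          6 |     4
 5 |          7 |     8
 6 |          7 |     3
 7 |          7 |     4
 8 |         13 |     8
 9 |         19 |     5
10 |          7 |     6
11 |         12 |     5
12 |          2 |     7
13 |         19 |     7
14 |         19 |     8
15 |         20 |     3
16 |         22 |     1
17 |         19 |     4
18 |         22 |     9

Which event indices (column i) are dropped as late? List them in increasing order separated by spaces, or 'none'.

10 12

i=0 t=0 v=1: → [0,4); WM=-3
i=1 t=2 v=1: → [0,6); WM=-1
i=2 t=3 v=4: → [0,7); WM=0
i=3 t=6 v=3: → [0,10); WM=3
i=4 t=6 v=4: → [0,10); WM=3
i=5 t=7 v=8: → [0,11); WM=4
i=6 t=7 v=3: → [0,11); WM=4
i=7 t=7 v=4: → [0,11); WM=4
i=8 t=13 v=8: → [13,17); WM=10
i=9 t=19 v=5: → [19,23); WM=16
i=10 t=7 v=6: DROP (t<16-4); WM=16
i=11 t=12 v=5: → [12,17); WM=16
i=12 t=2 v=7: DROP (t<16-4); WM=16
i=13 t=19 v=7: → [19,23); WM=16
i=14 t=19 v=8: → [19,23); WM=16
i=15 t=20 v=3: → [19,24); WM=17
i=16 t=22 v=1: → [19,26); WM=19
i=17 t=19 v=4: → [19,26); WM=19
i=18 t=22 v=9: → [19,26); WM=19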